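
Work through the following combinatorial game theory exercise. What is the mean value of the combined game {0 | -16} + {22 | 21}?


G1 = {0 | -16}, G2 = {22 | 21}
Each is a switch {a | b} with numbers a > b; its mean value is (a + b)/2, and mean value is additive over game sums: m(G1 + G2) = m(G1) + m(G2).
Mean of G1 = (0 + (-16))/2 = -16/2 = -8
Mean of G2 = (22 + (21))/2 = 43/2 = 43/2
Mean of G1 + G2 = -8 + 43/2 = 27/2

27/2


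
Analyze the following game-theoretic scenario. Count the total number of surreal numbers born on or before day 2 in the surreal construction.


Day 0: {|} = 0 is born. Count = 1.
Day n: the number of surreal numbers born by day n is 2^(n+1) - 1.
By day 0: 2^1 - 1 = 1
By day 1: 2^2 - 1 = 3
By day 2: 2^3 - 1 = 7
By day 2: 7 surreal numbers.

7


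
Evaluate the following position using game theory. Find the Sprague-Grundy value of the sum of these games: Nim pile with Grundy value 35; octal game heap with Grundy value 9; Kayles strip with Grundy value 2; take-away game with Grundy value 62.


By the Sprague-Grundy theorem, the Grundy value of a sum of games is the XOR of individual Grundy values.
Nim pile: Grundy value = 35. Running XOR: 0 XOR 35 = 35
octal game heap: Grundy value = 9. Running XOR: 35 XOR 9 = 42
Kayles strip: Grundy value = 2. Running XOR: 42 XOR 2 = 40
take-away game: Grundy value = 62. Running XOR: 40 XOR 62 = 22
The combined Grundy value is 22.

22


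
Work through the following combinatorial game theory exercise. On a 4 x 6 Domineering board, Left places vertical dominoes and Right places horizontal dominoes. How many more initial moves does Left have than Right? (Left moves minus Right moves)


Board is 4 x 6 (rows x cols).
Left (vertical) placements: (rows-1) * cols = 3 * 6 = 18
Right (horizontal) placements: rows * (cols-1) = 4 * 5 = 20
Advantage = Left - Right = 18 - 20 = -2

-2


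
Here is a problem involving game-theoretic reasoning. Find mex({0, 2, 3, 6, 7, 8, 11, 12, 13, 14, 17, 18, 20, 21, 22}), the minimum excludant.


Set = {0, 2, 3, 6, 7, 8, 11, 12, 13, 14, 17, 18, 20, 21, 22}
0 is in the set.
1 is NOT in the set. This is the mex.
mex = 1

1


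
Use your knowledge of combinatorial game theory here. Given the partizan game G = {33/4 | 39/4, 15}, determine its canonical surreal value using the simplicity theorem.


Left options: {33/4}, max = 33/4
Right options: {39/4, 15}, min = 39/4
All options are numbers and max(Left) < min(Right), so by the simplicity theorem the value is the simplest (earliest-born) number strictly between 33/4 and 39/4.
The only integer strictly between 33/4 and 39/4 is 9.
No non-integer in the interval can be simpler: if x is a non-integer in the interval, then floor(x) or ceil(x) also lies in the interval (the interval contains an integer), and both are proper prefixes of x's sign expansion, i.e. born earlier. So the game value is 9.
Game value = 9

9


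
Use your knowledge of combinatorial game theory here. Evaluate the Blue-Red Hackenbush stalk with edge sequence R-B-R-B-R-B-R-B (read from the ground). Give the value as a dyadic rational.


Edges (from ground): R-B-R-B-R-B-R-B
By Berlekamp's sign-expansion rule, a Blue-Red Hackenbush stalk has the value of the surreal number whose sign sequence is the edge sequence with B -> + and R -> -.
Sign sequence: -+-+-+-+
Trace the sign expansion in the surreal number tree, starting from 0:
Edge 1: R (sign -) -> bounds (-inf, 0), value = -1
Edge 2: B (sign +) -> bounds (-1, 0), value = -1/2
Edge 3: R (sign -) -> bounds (-1, -1/2), value = -3/4
Edge 4: B (sign +) -> bounds (-3/4, -1/2), value = -5/8
Edge 5: R (sign -) -> bounds (-3/4, -5/8), value = -11/16
Edge 6: B (sign +) -> bounds (-11/16, -5/8), value = -21/32
Edge 7: R (sign -) -> bounds (-11/16, -21/32), value = -43/64
Edge 8: B (sign +) -> bounds (-43/64, -21/32), value = -85/128
Game value = -85/128

-85/128


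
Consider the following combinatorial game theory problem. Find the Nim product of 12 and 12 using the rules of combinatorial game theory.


Nim multiplication is bilinear over XOR: (u XOR v) * w = (u*w) XOR (v*w).
So we split each operand into its bit components and XOR the pairwise Nim products.
12 = 4 + 8 (as XOR of powers of 2).
12 = 4 + 8 (as XOR of powers of 2).
Using the standard Nim-product table on single bits:
  2*2 = 3,   2*4 = 8,   2*8 = 12,
  4*4 = 6,   4*8 = 11,  8*8 = 13,
and  1*x = x (identity), k*l = l*k (commutative).
Pairwise Nim products:
  4 * 4 = 6
  4 * 8 = 11
  8 * 4 = 11
  8 * 8 = 13
XOR them: 6 XOR 11 XOR 11 XOR 13 = 11.
Result: 12 * 12 = 11 (in Nim).

11


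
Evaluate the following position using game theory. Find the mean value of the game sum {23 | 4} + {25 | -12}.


G1 = {23 | 4}, G2 = {25 | -12}
Each is a switch {a | b} with numbers a > b; its mean value is (a + b)/2, and mean value is additive over game sums: m(G1 + G2) = m(G1) + m(G2).
Mean of G1 = (23 + (4))/2 = 27/2 = 27/2
Mean of G2 = (25 + (-12))/2 = 13/2 = 13/2
Mean of G1 + G2 = 27/2 + 13/2 = 20

20


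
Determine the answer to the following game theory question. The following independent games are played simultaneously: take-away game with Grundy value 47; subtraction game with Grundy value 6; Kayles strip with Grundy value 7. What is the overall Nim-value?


By the Sprague-Grundy theorem, the Grundy value of a sum of games is the XOR of individual Grundy values.
take-away game: Grundy value = 47. Running XOR: 0 XOR 47 = 47
subtraction game: Grundy value = 6. Running XOR: 47 XOR 6 = 41
Kayles strip: Grundy value = 7. Running XOR: 41 XOR 7 = 46
The combined Grundy value is 46.

46


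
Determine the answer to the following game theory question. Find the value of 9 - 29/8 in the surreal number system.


x = 9, y = 29/8
Converting to common denominator: 8
x = 72/8, y = 29/8
x - y = 9 - 29/8 = 43/8

43/8


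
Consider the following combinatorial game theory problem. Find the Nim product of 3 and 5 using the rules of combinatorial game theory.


Nim multiplication is bilinear over XOR: (u XOR v) * w = (u*w) XOR (v*w).
So we split each operand into its bit components and XOR the pairwise Nim products.
3 = 1 + 2 (as XOR of powers of 2).
5 = 1 + 4 (as XOR of powers of 2).
Using the standard Nim-product table on single bits:
  2*2 = 3,   2*4 = 8,   2*8 = 12,
  4*4 = 6,   4*8 = 11,  8*8 = 13,
and  1*x = x (identity), k*l = l*k (commutative).
Pairwise Nim products:
  1 * 1 = 1
  1 * 4 = 4
  2 * 1 = 2
  2 * 4 = 8
XOR them: 1 XOR 4 XOR 2 XOR 8 = 15.
Result: 3 * 5 = 15 (in Nim).

15


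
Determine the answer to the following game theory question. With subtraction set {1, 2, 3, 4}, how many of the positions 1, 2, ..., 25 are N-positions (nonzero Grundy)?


Subtraction set S = {1, 2, 3, 4}, so G(n) = n mod 5.
G(n) = 0 when n is a multiple of 5.
Multiples of 5 in [1, 25]: 5
N-positions (nonzero Grundy) = 25 - 5 = 20

20


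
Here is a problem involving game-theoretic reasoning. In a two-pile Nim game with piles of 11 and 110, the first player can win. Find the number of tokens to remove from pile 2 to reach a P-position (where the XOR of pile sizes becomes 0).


Piles: 11 and 110
Current XOR: 11 XOR 110 = 101 (non-zero, so this is an N-position).
To make the XOR zero, we need to find a move that balances the piles.
For pile 2 (size 110): target = 110 XOR 101 = 11
We reduce pile 2 from 110 to 11.
Tokens removed: 110 - 11 = 99
Verification: 11 XOR 11 = 0

99


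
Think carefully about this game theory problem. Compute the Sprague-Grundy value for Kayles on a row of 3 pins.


Kayles: a move removes 1 or 2 adjacent pins from a contiguous row.
Removing pins from a row of k leaves two independent rows (a, b) with a + b = k - 1 (one pin) or a + b = k - 2 (two pins); an end removal gives a = 0.
By Sprague-Grundy, G(k) = mex{ G(a) XOR G(b) } over all these splits. G(0) = 0.
G(1): splits (0,0):0^0=0 -> mex({0}) = 1
G(2): splits (0,1):0^1=1 (0,0):0^0=0 -> mex({0, 1}) = 2
G(3): splits (0,2):0^2=2 (1,1):1^1=0 (0,1):0^1=1 -> mex({0, 1, 2}) = 3
Therefore G(3) = 3.

3


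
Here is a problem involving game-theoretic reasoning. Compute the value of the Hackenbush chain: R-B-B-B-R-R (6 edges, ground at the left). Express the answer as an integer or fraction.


Edges (from ground): R-B-B-B-R-R
By Berlekamp's sign-expansion rule, a Blue-Red Hackenbush stalk has the value of the surreal number whose sign sequence is the edge sequence with B -> + and R -> -.
Sign sequence: -+++--
Trace the sign expansion in the surreal number tree, starting from 0:
Edge 1: R (sign -) -> bounds (-inf, 0), value = -1
Edge 2: B (sign +) -> bounds (-1, 0), value = -1/2
Edge 3: B (sign +) -> bounds (-1/2, 0), value = -1/4
Edge 4: B (sign +) -> bounds (-1/4, 0), value = -1/8
Edge 5: R (sign -) -> bounds (-1/4, -1/8), value = -3/16
Edge 6: R (sign -) -> bounds (-1/4, -3/16), value = -7/32
Game value = -7/32

-7/32


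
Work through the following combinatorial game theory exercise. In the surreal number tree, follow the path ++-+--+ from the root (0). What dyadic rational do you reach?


Sign expansion: ++-+--+
Rule: track bounds (lo, hi), initially (-inf, +inf). On '+', the current value becomes lo and we move to the simplest number in (value, hi): value + 1 if hi = +inf, otherwise the midpoint (value + hi)/2. On '-', the current value becomes hi and we move to value - 1 if lo = -inf, otherwise the midpoint (lo + value)/2.
Start at 0.
Step 1: sign = +, move right. Bounds: (0, +inf). Value = 1
Step 2: sign = +, move right. Bounds: (1, +inf). Value = 2
Step 3: sign = -, move left. Bounds: (1, 2). Value = 3/2
Step 4: sign = +, move right. Bounds: (3/2, 2). Value = 7/4
Step 5: sign = -, move left. Bounds: (3/2, 7/4). Value = 13/8
Step 6: sign = -, move left. Bounds: (3/2, 13/8). Value = 25/16
Step 7: sign = +, move right. Bounds: (25/16, 13/8). Value = 51/32
The surreal number with sign expansion ++-+--+ is 51/32.

51/32


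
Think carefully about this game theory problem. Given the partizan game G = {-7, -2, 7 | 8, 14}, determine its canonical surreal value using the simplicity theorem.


Left options: {-7, -2, 7}, max = 7
Right options: {8, 14}, min = 8
All options are numbers and max(Left) < min(Right), so by the simplicity theorem the value is the simplest (earliest-born) number strictly between 7 and 8.
No integer lies strictly between 7 and 8, so the value is the dyadic rational m/2^k in the interval with the smallest k (then m odd); search k = 1, 2, ...:
Denominator 2: 15/2 lies strictly between 7 and 8 -- found.
The simplest number in the interval is 15/2.
Game value = 15/2

15/2


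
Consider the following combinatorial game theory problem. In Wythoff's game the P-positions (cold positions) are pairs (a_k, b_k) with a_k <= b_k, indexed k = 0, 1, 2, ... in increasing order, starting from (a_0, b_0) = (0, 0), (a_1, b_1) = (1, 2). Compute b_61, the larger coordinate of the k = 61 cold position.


By Wythoff's theorem, a_k = floor(k * phi) and b_k = floor(k * phi^2) = a_k + k, where phi = (1 + sqrt(5))/2 is the golden ratio.
phi = (1 + sqrt(5))/2 = 1.618034
phi^2 = phi + 1 = 2.618034
k = 61
k * phi^2 = 61 * 2.618034 = 159.700073
b_61 = floor(k * phi^2) = 159 (check: a_61 + k = 98 + 61 = 159)

159


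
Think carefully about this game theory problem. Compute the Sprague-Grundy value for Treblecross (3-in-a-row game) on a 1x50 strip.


Treblecross: place X on empty cells; 3-in-a-row wins.
Playing within two cells of an existing X lets the opponent win at once, so sensible play treats the cells i-2..i+2 around each X as dead. The player left with no safe cell loses, so this is a normal-play take-away game on strips of safe cells.
Placing X at cell i (0-indexed) of a strip of k safe cells leaves independent strips of sizes max(0, i-2) and max(0, k-i-3). Hence G(k) = mex{ G(max(0,i-2)) XOR G(max(0,k-i-3)) : 0 <= i < k }, with G(0) = 0.
G(1): splits (0,0):0^0=0 -> mex({0}) = 1
G(2): splits (0,0):0^0=0 -> mex({0}) = 1
G(3): splits (0,0):0^0=0 -> mex({0}) = 1
G(4): splits (0,1):0^1=1 (0,0):0^0=0 -> mex({0, 1}) = 2
G(5): splits (0,2):0^1=1 (0,1):0^1=1 (0,0):0^0=0 -> mex({0, 1}) = 2
G(6) = mex({1}) = 0
G(7) = mex({0, 1, 2}) = 3
G(8) = mex({0, 1, 2}) = 3
G(9) = mex({0, 2}) = 1
G(10) = mex({0, 2, 3}) = 1
G(11) = mex({0, 3}) = 1
G(12) = mex({1, 3}) = 0
G(13) = mex({0, 1, 2, 3}) = 4
G(14) = mex({0, 1, 2}) = 3
G(15) = mex({0, 1, 2}) = 3
G(16) = mex({0, 1, 2, 4}) = 3
G(17) = mex({0, 1, 3, 4}) = 2
G(18) = mex({0, 1, 3, 4}) = 2
G(19) = mex({0, 1, 3, 5}) = 2
G(20) = mex({0, 1, 2, 3, 5}) = 4
G(21) = mex({0, 1, 2, 3, 5}) = 4
G(22) = mex({1, 2, 6}) = 0
G(23) = mex({0, 1, 2, 3, 4, 6}) = 5
G(24) = mex({0, 1, 2, 3, 4}) = 5
G(25) = mex({0, 1, 3, 4, 7}) = 2
G(26) = mex({0, 1, 3, 4, 5, 7}) = 2
G(27) = mex({0, 1, 3, 5}) = 2
G(28) = mex({0, 1, 2, 5}) = 3
G(29) = mex({0, 1, 2, 4, 5, 6}) = 3
G(30) = mex({1, 2, 4, 6}) = 0
G(31) = mex({0, 1, 2, 3, 4, 6}) = 5
G(32) = mex({1, 2, 3, 4, 7}) = 0
G(33) = mex({0, 3, 7}) = 1
G(34) = mex({0, 2, 3, 5, 7}) = 1
G(35) = mex({0, 2, 3, 5, 6}) = 1
G(36) = mex({0, 1, 2, 5, 6}) = 3
G(37) = mex({0, 1, 2, 4, 5, 6}) = 3
G(38) = mex({0, 1, 2, 4}) = 3
G(39) = mex({0, 1, 2, 3, 4, 7}) = 5
G(40) = mex({0, 1, 2, 3, 4, 5, 7}) = 6
G(41) = mex({0, 1, 2, 3, 5, 7}) = 4
G(42) = mex({0, 1, 2, 3, 5, 6, 7}) = 4
G(43) = mex({0, 2, 3, 5, 6}) = 1
G(44) = mex({1, 2, 3, 4, 5, 6}) = 0
G(45) = mex({0, 1, 2, 3, 4, 6, 7}) = 5
G(46) = mex({0, 1, 2, 3, 4, 7}) = 5
G(47) = mex({0, 1, 2, 3, 4, 5, 7}) = 6
G(48) = mex({0, 1, 2, 3, 4, 5, 7}) = 6
G(49) = mex({0, 1, 3, 4, 5, 7}) = 2
G(50) = mex({0, 1, 2, 3, 4, 5, 6}) = 7
Therefore G(50) = 7.

7


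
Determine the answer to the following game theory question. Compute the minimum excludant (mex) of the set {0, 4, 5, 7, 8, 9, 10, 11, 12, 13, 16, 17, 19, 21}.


Set = {0, 4, 5, 7, 8, 9, 10, 11, 12, 13, 16, 17, 19, 21}
0 is in the set.
1 is NOT in the set. This is the mex.
mex = 1

1


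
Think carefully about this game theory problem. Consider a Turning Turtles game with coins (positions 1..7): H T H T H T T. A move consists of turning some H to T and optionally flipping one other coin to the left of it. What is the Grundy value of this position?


Coins: H T H T H T T
Key fact: a single head at position k behaves exactly like a Nim heap of size k (turning it to T and optionally flipping a coin at j < k corresponds to moving the heap from k to j, or to 0), and heads combine as a disjunctive sum (two heads at the same place would cancel, matching j XOR j = 0). So the Nim-value is the XOR of the 1-indexed positions of the heads.
Face-up positions (1-indexed): [1, 3, 5]
XOR 0 with 1: 0 XOR 1 = 1
XOR 1 with 3: 1 XOR 3 = 2
XOR 2 with 5: 2 XOR 5 = 7
Nim-value = 7

7


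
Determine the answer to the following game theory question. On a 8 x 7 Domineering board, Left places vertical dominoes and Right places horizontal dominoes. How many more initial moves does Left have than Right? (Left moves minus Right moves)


Board is 8 x 7 (rows x cols).
Left (vertical) placements: (rows-1) * cols = 7 * 7 = 49
Right (horizontal) placements: rows * (cols-1) = 8 * 6 = 48
Advantage = Left - Right = 49 - 48 = 1

1


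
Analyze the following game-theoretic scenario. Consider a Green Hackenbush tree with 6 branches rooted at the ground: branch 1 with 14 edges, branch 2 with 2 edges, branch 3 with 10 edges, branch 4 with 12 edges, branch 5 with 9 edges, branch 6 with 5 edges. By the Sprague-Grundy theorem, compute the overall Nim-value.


The tree has 6 branches from the ground vertex.
In Green Hackenbush, the Nim-value of a simple path of length k is k.
Branch 1: length 14, Nim-value = 14
Branch 2: length 2, Nim-value = 2
Branch 3: length 10, Nim-value = 10
Branch 4: length 12, Nim-value = 12
Branch 5: length 9, Nim-value = 9
Branch 6: length 5, Nim-value = 5
Total Nim-value = XOR of all branch values:
0 XOR 14 = 14
14 XOR 2 = 12
12 XOR 10 = 6
6 XOR 12 = 10
10 XOR 9 = 3
3 XOR 5 = 6
Nim-value of the tree = 6

6


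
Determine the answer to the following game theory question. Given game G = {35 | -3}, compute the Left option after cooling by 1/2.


Original game: {35 | -3} (a switch {a | b} with a > b).
Cooling by t (for t below the temperature (a - b)/2 = 19) taxes each move by t: {a | b} cooled by t is {a - t | b + t}.
Cooling amount: t = 1/2
Cooled Left option: 35 - 1/2 = 69/2
Cooled Right option: -3 + 1/2 = -5/2
Cooled game: {69/2 | -5/2}
Left option = 69/2

69/2


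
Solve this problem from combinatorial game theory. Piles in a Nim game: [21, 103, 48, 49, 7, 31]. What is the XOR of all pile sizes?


We need the XOR (exclusive or) of all pile sizes.
After XOR-ing pile 1 (size 21): 0 XOR 21 = 21
After XOR-ing pile 2 (size 103): 21 XOR 103 = 114
After XOR-ing pile 3 (size 48): 114 XOR 48 = 66
After XOR-ing pile 4 (size 49): 66 XOR 49 = 115
After XOR-ing pile 5 (size 7): 115 XOR 7 = 116
After XOR-ing pile 6 (size 31): 116 XOR 31 = 107
The Nim-value of this position is 107.

107


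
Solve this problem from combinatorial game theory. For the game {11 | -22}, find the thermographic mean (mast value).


Game = {11 | -22}, a switch {a | b} with numbers a > b.
Its thermograph has left wall a - t and right wall b + t, which meet at t = (a - b)/2, where both equal (a + b)/2. So the mast (mean value) is at (a + b)/2.
Mean = (11 + (-22))/2 = -11/2 = -11/2

-11/2


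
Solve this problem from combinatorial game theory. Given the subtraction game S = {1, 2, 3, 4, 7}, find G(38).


The subtraction set is S = {1, 2, 3, 4, 7}.
G(k) = mex{ G(k - s) : s in S, s <= k }. We compute iteratively: G(0) = 0.
G(1) = mex({0}) = 1
G(2) = mex({0, 1}) = 2
G(3) = mex({0, 1, 2}) = 3
G(4) = mex({0, 1, 2, 3}) = 4
G(5) = mex({1, 2, 3, 4}) = 0
G(6) = mex({0, 2, 3, 4}) = 1
G(7) = mex({0, 1, 3, 4}) = 2
G(8) = mex({0, 1, 2, 4}) = 3
G(9) = mex({0, 1, 2, 3}) = 4
G(10) = mex({1, 2, 3, 4}) = 0
G(11) = mex({0, 2, 3, 4}) = 1
Observe that G(5)..G(11) = 0, 1, 2, 3, 4, 0, 1 repeats G(0)..G(6) = 0, 1, 2, 3, 4, 0, 1.
For k >= max(S) = 7, G(k) is determined by the previous 7 values G(k-7)..G(k-1); a window of 7 consecutive values has recurred shifted by 5, so by induction G(k + 5) = G(k) for all k >= 0: the sequence is periodic from the start with period 5.
One period: G(0..4) = 0, 1, 2, 3, 4.
38 mod 5 = 3, so G(38) = G(3) = 3.

3


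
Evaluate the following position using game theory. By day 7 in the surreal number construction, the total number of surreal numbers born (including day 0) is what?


Day 0: {|} = 0 is born. Count = 1.
Day n: the number of surreal numbers born by day n is 2^(n+1) - 1.
By day 0: 2^1 - 1 = 1
By day 1: 2^2 - 1 = 3
By day 2: 2^3 - 1 = 7
By day 3: 2^4 - 1 = 15
By day 4: 2^5 - 1 = 31
By day 5: 2^6 - 1 = 63
By day 6: 2^7 - 1 = 127
By day 7: 2^8 - 1 = 255
By day 7: 255 surreal numbers.

255


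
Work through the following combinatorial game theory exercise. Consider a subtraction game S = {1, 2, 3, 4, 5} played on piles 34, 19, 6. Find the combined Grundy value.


Subtraction set: {1, 2, 3, 4, 5}
For this subtraction set, G(n) = n mod 6 (period = max + 1 = 6).
Pile 1 (size 34): G(34) = 34 mod 6 = 4
Pile 2 (size 19): G(19) = 19 mod 6 = 1
Pile 3 (size 6): G(6) = 6 mod 6 = 0
Total Grundy value = XOR of all: 4 XOR 1 XOR 0 = 5

5


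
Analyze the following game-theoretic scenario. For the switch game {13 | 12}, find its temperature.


The game is {13 | 12}, a switch {a | b} with numbers a > b.
Cooling {a | b} by t gives {a - t | b + t}, which stops being hot when a - t = b + t, i.e. at t = (a - b)/2. So the temperature of a switch is (a - b)/2.
Temperature = (Left option - Right option) / 2
= (13 - (12)) / 2
= 1 / 2
= 1/2

1/2


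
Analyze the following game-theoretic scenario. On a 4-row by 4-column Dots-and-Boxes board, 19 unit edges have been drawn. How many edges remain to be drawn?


Grid: 4 x 4 boxes, i.e. 5 rows and 5 columns of dots.
Horizontal edges: (rows + 1) * cols = 5 * 4 = 20
Vertical edges: rows * (cols + 1) = 4 * 5 = 20
Total edges: 20 + 20 = 40
Edges drawn: 19
Remaining: 40 - 19 = 21

21


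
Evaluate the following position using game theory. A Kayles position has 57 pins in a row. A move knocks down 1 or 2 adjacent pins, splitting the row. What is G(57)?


Kayles: a move removes 1 or 2 adjacent pins from a contiguous row.
Removing pins from a row of k leaves two independent rows (a, b) with a + b = k - 1 (one pin) or a + b = k - 2 (two pins); an end removal gives a = 0.
By Sprague-Grundy, G(k) = mex{ G(a) XOR G(b) } over all these splits. G(0) = 0.
G(1): splits (0,0):0^0=0 -> mex({0}) = 1
G(2): splits (0,1):0^1=1 (0,0):0^0=0 -> mex({0, 1}) = 2
G(3): splits (0,2):0^2=2 (1,1):1^1=0 (0,1):0^1=1 -> mex({0, 1, 2}) = 3
G(4): splits (0,3):0^3=3 (1,2):1^2=3 (0,2):0^2=2 (1,1):1^1=0 -> mex({0, 2, 3}) = 1
G(5): splits (0,4):0^1=1 (1,3):1^3=2 (2,2):2^2=0 (0,3):0^3=3 (1,2):1^2=3 -> mex({0, 1, 2, 3}) = 4
G(6) = mex({0, 1, 2, 4}) = 3
G(7) = mex({0, 1, 3, 4, 5}) = 2
G(8) = mex({0, 2, 3, 5, 6}) = 1
G(9) = mex({0, 1, 2, 3, 6, 7}) = 4
G(10) = mex({0, 1, 3, 4, 5, 7}) = 2
G(11) = mex({0, 1, 2, 3, 4, 5}) = 6
G(12) = mex({0, 1, 2, 3, 5, 6, 7}) = 4
G(13) = mex({0, 2, 3, 4, 6, 7}) = 1
G(14) = mex({0, 1, 4, 5, 6, 7}) = 2
G(15) = mex({0, 1, 2, 3, 4, 5, 6}) = 7
G(16) = mex({0, 2, 3, 5, 6, 7}) = 1
G(17) = mex({0, 1, 2, 3, 5, 6, 7}) = 4
G(18) = mex({0, 1, 2, 4, 5, 6}) = 3
G(19) = mex({0, 1, 3, 4, 5, 7}) = 2
G(20) = mex({0, 2, 3, 4, 5, 6, 7}) = 1
G(21) = mex({0, 1, 2, 3, 5, 6, 7}) = 4
G(22) = mex({0, 1, 2, 3, 4, 5, 7}) = 6
G(23) = mex({0, 1, 2, 3, 4, 5, 6}) = 7
G(24) = mex({0, 1, 2, 3, 5, 6, 7}) = 4
G(25) = mex({0, 2, 3, 4, 6, 7}) = 1
G(26) = mex({0, 1, 3, 4, 5, 6, 7}) = 2
G(27) = mex({0, 1, 2, 3, 4, 5, 6, 7}) = 8
G(28) = mex({0, 1, 2, 3, 4, 6, 7, 8}) = 5
G(29) = mex({0, 1, 2, 3, 5, 6, 7, 8, 9}) = 4
G(30) = mex({0, 1, 2, 3, 4, 5, 6, 9, 10}) = 7
G(31) = mex({0, 1, 3, 4, 5, 7, 10, 11}) = 2
G(32) = mex({0, 2, 3, 4, 5, 6, 7, 9, 11}) = 1
G(33) = mex({0, 1, 2, 3, 4, 5, 6, 7, 9, 12}) = 8
G(34) = mex({0, 1, 2, 3, 4, 5, 7, 8, 11, 12}) = 6
G(35) = mex({0, 1, 2, 3, 4, 5, 6, 8, 9, 10, 11}) = 7
G(36) = mex({0, 1, 2, 3, 5, 6, 7, 9, 10}) = 4
G(37) = mex({0, 2, 3, 4, 6, 7, 9, 10, 11, 12}) = 1
G(38) = mex({0, 1, 3, 4, 5, 6, 7, 9, 10, 11, 12}) = 2
G(39) = mex({0, 1, 2, 4, 5, 6, 7, 9, 10, 12, 14}) = 3
G(40) = mex({0, 2, 3, 4, 6, 7, 11, 12, 14}) = 1
G(41) = mex({0, 1, 2, 3, 5, 6, 7, 9, 10, 11, 12}) = 4
G(42) = mex({0, 1, 2, 3, 4, 5, 6, 9, 10}) = 7
G(43) = mex({0, 1, 3, 4, 5, 7, 9, 10, 12, 15}) = 2
G(44) = mex({0, 2, 3, 4, 5, 6, 7, 9, 10, 12, 15}) = 1
G(45) = mex({0, 1, 2, 3, 4, 5, 6, 7, 9, 10, 12, 14}) = 8
G(46) = mex({0, 1, 3, 4, 5, 7, 8, 11, 12, 14}) = 2
G(47) = mex({0, 1, 2, 3, 4, 5, 6, 8, 9, 10, 11, 12}) = 7
G(48) = mex({0, 1, 2, 3, 5, 6, 7, 9, 10}) = 4
G(49) = mex({0, 2, 3, 4, 6, 7, 9, 10, 11, 12, 15}) = 1
G(50) = mex({0, 1, 4, 5, 6, 7, 9, 11, 12, 14, 15}) = 2
G(51) = mex({0, 1, 2, 3, 4, 5, 6, 7, 9, 12, 14, 15}) = 8
G(52) = mex({0, 2, 3, 4, 5, 6, 7, 8, 11, 12, 15}) = 1
G(53) = mex({0, 1, 2, 3, 5, 6, 7, 8, 9, 10, 11, 12}) = 4
G(54) = mex({0, 1, 2, 3, 4, 5, 6, 9, 10}) = 7
G(55) = mex({0, 1, 3, 4, 5, 7, 9, 10, 11, 12}) = 2
G(56) = mex({0, 2, 3, 4, 5, 6, 7, 9, 10, 11, 12, 13, 14}) = 1
G(57) = mex({0, 1, 2, 3, 5, 6, 7, 9, 10, 12, 13, 14, 15}) = 4
Therefore G(57) = 4.

4


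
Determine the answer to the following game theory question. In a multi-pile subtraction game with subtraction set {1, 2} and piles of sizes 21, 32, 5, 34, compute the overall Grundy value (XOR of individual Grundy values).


Subtraction set: {1, 2}
For this subtraction set, G(n) = n mod 3 (period = max + 1 = 3).
Pile 1 (size 21): G(21) = 21 mod 3 = 0
Pile 2 (size 32): G(32) = 32 mod 3 = 2
Pile 3 (size 5): G(5) = 5 mod 3 = 2
Pile 4 (size 34): G(34) = 34 mod 3 = 1
Total Grundy value = XOR of all: 0 XOR 2 XOR 2 XOR 1 = 1

1


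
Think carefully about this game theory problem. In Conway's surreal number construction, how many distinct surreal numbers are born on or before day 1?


Day 0: {|} = 0 is born. Count = 1.
Day n: the number of surreal numbers born by day n is 2^(n+1) - 1.
By day 0: 2^1 - 1 = 1
By day 1: 2^2 - 1 = 3
By day 1: 3 surreal numbers.

3


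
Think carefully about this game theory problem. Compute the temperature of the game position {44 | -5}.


The game is {44 | -5}, a switch {a | b} with numbers a > b.
Cooling {a | b} by t gives {a - t | b + t}, which stops being hot when a - t = b + t, i.e. at t = (a - b)/2. So the temperature of a switch is (a - b)/2.
Temperature = (Left option - Right option) / 2
= (44 - (-5)) / 2
= 49 / 2
= 49/2

49/2


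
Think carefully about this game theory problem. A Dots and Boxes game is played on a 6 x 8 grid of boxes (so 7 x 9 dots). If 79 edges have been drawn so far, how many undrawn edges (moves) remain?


Grid: 6 x 8 boxes, i.e. 7 rows and 9 columns of dots.
Horizontal edges: (rows + 1) * cols = 7 * 8 = 56
Vertical edges: rows * (cols + 1) = 6 * 9 = 54
Total edges: 56 + 54 = 110
Edges drawn: 79
Remaining: 110 - 79 = 31

31


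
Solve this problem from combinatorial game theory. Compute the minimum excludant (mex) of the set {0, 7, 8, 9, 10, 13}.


Set = {0, 7, 8, 9, 10, 13}
0 is in the set.
1 is NOT in the set. This is the mex.
mex = 1

1


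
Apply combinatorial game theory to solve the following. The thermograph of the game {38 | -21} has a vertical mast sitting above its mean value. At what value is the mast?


Game = {38 | -21}, a switch {a | b} with numbers a > b.
Its thermograph has left wall a - t and right wall b + t, which meet at t = (a - b)/2, where both equal (a + b)/2. So the mast (mean value) is at (a + b)/2.
Mean = (38 + (-21))/2 = 17/2 = 17/2

17/2


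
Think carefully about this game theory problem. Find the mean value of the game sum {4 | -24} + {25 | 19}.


G1 = {4 | -24}, G2 = {25 | 19}
Each is a switch {a | b} with numbers a > b; its mean value is (a + b)/2, and mean value is additive over game sums: m(G1 + G2) = m(G1) + m(G2).
Mean of G1 = (4 + (-24))/2 = -20/2 = -10
Mean of G2 = (25 + (19))/2 = 44/2 = 22
Mean of G1 + G2 = -10 + 22 = 12

12


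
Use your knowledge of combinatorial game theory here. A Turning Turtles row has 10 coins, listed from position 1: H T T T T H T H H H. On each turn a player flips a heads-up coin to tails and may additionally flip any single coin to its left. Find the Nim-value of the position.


Coins: H T T T T H T H H H
Key fact: a single head at position k behaves exactly like a Nim heap of size k (turning it to T and optionally flipping a coin at j < k corresponds to moving the heap from k to j, or to 0), and heads combine as a disjunctive sum (two heads at the same place would cancel, matching j XOR j = 0). So the Nim-value is the XOR of the 1-indexed positions of the heads.
Face-up positions (1-indexed): [1, 6, 8, 9, 10]
XOR 0 with 1: 0 XOR 1 = 1
XOR 1 with 6: 1 XOR 6 = 7
XOR 7 with 8: 7 XOR 8 = 15
XOR 15 with 9: 15 XOR 9 = 6
XOR 6 with 10: 6 XOR 10 = 12
Nim-value = 12

12


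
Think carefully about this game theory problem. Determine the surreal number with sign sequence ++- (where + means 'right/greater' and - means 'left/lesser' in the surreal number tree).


Sign expansion: ++-
Rule: track bounds (lo, hi), initially (-inf, +inf). On '+', the current value becomes lo and we move to the simplest number in (value, hi): value + 1 if hi = +inf, otherwise the midpoint (value + hi)/2. On '-', the current value becomes hi and we move to value - 1 if lo = -inf, otherwise the midpoint (lo + value)/2.
Start at 0.
Step 1: sign = +, move right. Bounds: (0, +inf). Value = 1
Step 2: sign = +, move right. Bounds: (1, +inf). Value = 2
Step 3: sign = -, move left. Bounds: (1, 2). Value = 3/2
The surreal number with sign expansion ++- is 3/2.

3/2


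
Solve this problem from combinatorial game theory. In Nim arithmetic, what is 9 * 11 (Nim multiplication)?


Nim multiplication is bilinear over XOR: (u XOR v) * w = (u*w) XOR (v*w).
So we split each operand into its bit components and XOR the pairwise Nim products.
9 = 1 + 8 (as XOR of powers of 2).
11 = 1 + 2 + 8 (as XOR of powers of 2).
Using the standard Nim-product table on single bits:
  2*2 = 3,   2*4 = 8,   2*8 = 12,
  4*4 = 6,   4*8 = 11,  8*8 = 13,
and  1*x = x (identity), k*l = l*k (commutative).
Pairwise Nim products:
  1 * 1 = 1
  1 * 2 = 2
  1 * 8 = 8
  8 * 1 = 8
  8 * 2 = 12
  8 * 8 = 13
XOR them: 1 XOR 2 XOR 8 XOR 8 XOR 12 XOR 13 = 2.
Result: 9 * 11 = 2 (in Nim).

2


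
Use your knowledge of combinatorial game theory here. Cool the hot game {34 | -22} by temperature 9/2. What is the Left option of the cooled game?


Original game: {34 | -22} (a switch {a | b} with a > b).
Cooling by t (for t below the temperature (a - b)/2 = 28) taxes each move by t: {a | b} cooled by t is {a - t | b + t}.
Cooling amount: t = 9/2
Cooled Left option: 34 - 9/2 = 59/2
Cooled Right option: -22 + 9/2 = -35/2
Cooled game: {59/2 | -35/2}
Left option = 59/2

59/2


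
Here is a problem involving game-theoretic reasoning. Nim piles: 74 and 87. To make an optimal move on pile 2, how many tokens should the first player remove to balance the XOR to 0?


Piles: 74 and 87
Current XOR: 74 XOR 87 = 29 (non-zero, so this is an N-position).
To make the XOR zero, we need to find a move that balances the piles.
For pile 2 (size 87): target = 87 XOR 29 = 74
We reduce pile 2 from 87 to 74.
Tokens removed: 87 - 74 = 13
Verification: 74 XOR 74 = 0

13


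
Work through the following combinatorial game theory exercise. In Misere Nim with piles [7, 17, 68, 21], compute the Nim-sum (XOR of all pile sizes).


We need the XOR (exclusive or) of all pile sizes.
After XOR-ing pile 1 (size 7): 0 XOR 7 = 7
After XOR-ing pile 2 (size 17): 7 XOR 17 = 22
After XOR-ing pile 3 (size 68): 22 XOR 68 = 82
After XOR-ing pile 4 (size 21): 82 XOR 21 = 71
The Nim-value of this position is 71.

71


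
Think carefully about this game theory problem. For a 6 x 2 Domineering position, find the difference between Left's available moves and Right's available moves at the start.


Board is 6 x 2 (rows x cols).
Left (vertical) placements: (rows-1) * cols = 5 * 2 = 10
Right (horizontal) placements: rows * (cols-1) = 6 * 1 = 6
Advantage = Left - Right = 10 - 6 = 4

4


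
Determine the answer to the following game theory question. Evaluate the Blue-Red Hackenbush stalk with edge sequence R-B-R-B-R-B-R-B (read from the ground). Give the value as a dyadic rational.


Edges (from ground): R-B-R-B-R-B-R-B
By Berlekamp's sign-expansion rule, a Blue-Red Hackenbush stalk has the value of the surreal number whose sign sequence is the edge sequence with B -> + and R -> -.
Sign sequence: -+-+-+-+
Trace the sign expansion in the surreal number tree, starting from 0:
Edge 1: R (sign -) -> bounds (-inf, 0), value = -1
Edge 2: B (sign +) -> bounds (-1, 0), value = -1/2
Edge 3: R (sign -) -> bounds (-1, -1/2), value = -3/4
Edge 4: B (sign +) -> bounds (-3/4, -1/2), value = -5/8
Edge 5: R (sign -) -> bounds (-3/4, -5/8), value = -11/16
Edge 6: B (sign +) -> bounds (-11/16, -5/8), value = -21/32
Edge 7: R (sign -) -> bounds (-11/16, -21/32), value = -43/64
Edge 8: B (sign +) -> bounds (-43/64, -21/32), value = -85/128
Game value = -85/128

-85/128


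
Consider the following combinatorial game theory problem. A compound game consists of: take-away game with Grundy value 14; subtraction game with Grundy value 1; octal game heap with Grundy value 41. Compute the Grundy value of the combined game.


By the Sprague-Grundy theorem, the Grundy value of a sum of games is the XOR of individual Grundy values.
take-away game: Grundy value = 14. Running XOR: 0 XOR 14 = 14
subtraction game: Grundy value = 1. Running XOR: 14 XOR 1 = 15
octal game heap: Grundy value = 41. Running XOR: 15 XOR 41 = 38
The combined Grundy value is 38.

38


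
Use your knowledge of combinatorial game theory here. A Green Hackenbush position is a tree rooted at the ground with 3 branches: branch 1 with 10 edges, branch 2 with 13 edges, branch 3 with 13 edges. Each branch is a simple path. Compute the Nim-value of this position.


The tree has 3 branches from the ground vertex.
In Green Hackenbush, the Nim-value of a simple path of length k is k.
Branch 1: length 10, Nim-value = 10
Branch 2: length 13, Nim-value = 13
Branch 3: length 13, Nim-value = 13
Total Nim-value = XOR of all branch values:
0 XOR 10 = 10
10 XOR 13 = 7
7 XOR 13 = 10
Nim-value of the tree = 10

10


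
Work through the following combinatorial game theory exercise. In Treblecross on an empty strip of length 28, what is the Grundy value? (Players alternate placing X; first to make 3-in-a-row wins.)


Treblecross: place X on empty cells; 3-in-a-row wins.
Playing within two cells of an existing X lets the opponent win at once, so sensible play treats the cells i-2..i+2 around each X as dead. The player left with no safe cell loses, so this is a normal-play take-away game on strips of safe cells.
Placing X at cell i (0-indexed) of a strip of k safe cells leaves independent strips of sizes max(0, i-2) and max(0, k-i-3). Hence G(k) = mex{ G(max(0,i-2)) XOR G(max(0,k-i-3)) : 0 <= i < k }, with G(0) = 0.
G(1): splits (0,0):0^0=0 -> mex({0}) = 1
G(2): splits (0,0):0^0=0 -> mex({0}) = 1
G(3): splits (0,0):0^0=0 -> mex({0}) = 1
G(4): splits (0,1):0^1=1 (0,0):0^0=0 -> mex({0, 1}) = 2
G(5): splits (0,2):0^1=1 (0,1):0^1=1 (0,0):0^0=0 -> mex({0, 1}) = 2
G(6) = mex({1}) = 0
G(7) = mex({0, 1, 2}) = 3
G(8) = mex({0, 1, 2}) = 3
G(9) = mex({0, 2}) = 1
G(10) = mex({0, 2, 3}) = 1
G(11) = mex({0, 3}) = 1
G(12) = mex({1, 3}) = 0
G(13) = mex({0, 1, 2, 3}) = 4
G(14) = mex({0, 1, 2}) = 3
G(15) = mex({0, 1, 2}) = 3
G(16) = mex({0, 1, 2, 4}) = 3
G(17) = mex({0, 1, 3, 4}) = 2
G(18) = mex({0, 1, 3, 4}) = 2
G(19) = mex({0, 1, 3, 5}) = 2
G(20) = mex({0, 1, 2, 3, 5}) = 4
G(21) = mex({0, 1, 2, 3, 5}) = 4
G(22) = mex({1, 2, 6}) = 0
G(23) = mex({0, 1, 2, 3, 4, 6}) = 5
G(24) = mex({0, 1, 2, 3, 4}) = 5
G(25) = mex({0, 1, 3, 4, 7}) = 2
G(26) = mex({0, 1, 3, 4, 5, 7}) = 2
G(27) = mex({0, 1, 3, 5}) = 2
G(28) = mex({0, 1, 2, 5}) = 3
Therefore G(28) = 3.

3


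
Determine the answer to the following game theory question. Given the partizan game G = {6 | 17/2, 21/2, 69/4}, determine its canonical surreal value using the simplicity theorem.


Left options: {6}, max = 6
Right options: {17/2, 21/2, 69/4}, min = 17/2
All options are numbers and max(Left) < min(Right), so by the simplicity theorem the value is the simplest (earliest-born) number strictly between 6 and 17/2.
Integers 7 through 8 all lie strictly between 6 and 17/2.
Among integers, the simplest (lowest birthday = smallest |n|; 0 is born on day 0, +-n on day n) is 7.
No non-integer in the interval can be simpler: if x is a non-integer in the interval, then floor(x) or ceil(x) also lies in the interval (the interval contains an integer), and both are proper prefixes of x's sign expansion, i.e. born earlier. So the game value is 7.
Game value = 7

7


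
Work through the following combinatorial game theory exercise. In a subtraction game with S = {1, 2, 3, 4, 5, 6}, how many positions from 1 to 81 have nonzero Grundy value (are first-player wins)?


Subtraction set S = {1, 2, 3, 4, 5, 6}, so G(n) = n mod 7.
G(n) = 0 when n is a multiple of 7.
Multiples of 7 in [1, 81]: 11
N-positions (nonzero Grundy) = 81 - 11 = 70

70


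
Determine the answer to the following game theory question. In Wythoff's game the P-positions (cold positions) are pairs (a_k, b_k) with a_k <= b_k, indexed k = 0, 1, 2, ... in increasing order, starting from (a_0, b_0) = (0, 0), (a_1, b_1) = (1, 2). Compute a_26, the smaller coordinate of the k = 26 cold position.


By Wythoff's theorem, a_k = floor(k * phi) and b_k = floor(k * phi^2) = a_k + k, where phi = (1 + sqrt(5))/2 is the golden ratio.
phi = (1 + sqrt(5))/2 = 1.618034
k = 26
k * phi = 26 * 1.618034 = 42.068884
a_26 = floor(k * phi) = 42

42


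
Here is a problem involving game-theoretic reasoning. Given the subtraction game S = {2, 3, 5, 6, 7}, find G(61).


The subtraction set is S = {2, 3, 5, 6, 7}.
G(k) = mex{ G(k - s) : s in S, s <= k }. We compute iteratively: G(0) = 0.
G(1) = mex({}) = 0
G(2) = mex({0}) = 1
G(3) = mex({0}) = 1
G(4) = mex({0, 1}) = 2
G(5) = mex({0, 1}) = 2
G(6) = mex({0, 1, 2}) = 3
G(7) = mex({0, 1, 2}) = 3
G(8) = mex({0, 1, 2, 3}) = 4
G(9) = mex({1, 2, 3}) = 0
G(10) = mex({1, 2, 3, 4}) = 0
G(11) = mex({0, 2, 3, 4}) = 1
G(12) = mex({0, 2, 3}) = 1
G(13) = mex({0, 1, 3, 4}) = 2
G(14) = mex({0, 1, 3, 4}) = 2
G(15) = mex({0, 1, 2, 4}) = 3
Observe that G(9)..G(15) = 0, 0, 1, 1, 2, 2, 3 repeats G(0)..G(6) = 0, 0, 1, 1, 2, 2, 3.
For k >= max(S) = 7, G(k) is determined by the previous 7 values G(k-7)..G(k-1); a window of 7 consecutive values has recurred shifted by 9, so by induction G(k + 9) = G(k) for all k >= 0: the sequence is periodic from the start with period 9.
One period: G(0..8) = 0, 0, 1, 1, 2, 2, 3, 3, 4.
61 mod 9 = 7, so G(61) = G(7) = 3.

3


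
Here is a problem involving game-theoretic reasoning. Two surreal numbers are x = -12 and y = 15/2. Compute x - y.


x = -12, y = 15/2
Converting to common denominator: 2
x = -24/2, y = 15/2
x - y = -12 - 15/2 = -39/2

-39/2


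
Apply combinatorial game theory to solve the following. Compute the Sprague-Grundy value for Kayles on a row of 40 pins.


Kayles: a move removes 1 or 2 adjacent pins from a contiguous row.
Removing pins from a row of k leaves two independent rows (a, b) with a + b = k - 1 (one pin) or a + b = k - 2 (two pins); an end removal gives a = 0.
By Sprague-Grundy, G(k) = mex{ G(a) XOR G(b) } over all these splits. G(0) = 0.
G(1): splits (0,0):0^0=0 -> mex({0}) = 1
G(2): splits (0,1):0^1=1 (0,0):0^0=0 -> mex({0, 1}) = 2
G(3): splits (0,2):0^2=2 (1,1):1^1=0 (0,1):0^1=1 -> mex({0, 1, 2}) = 3
G(4): splits (0,3):0^3=3 (1,2):1^2=3 (0,2):0^2=2 (1,1):1^1=0 -> mex({0, 2, 3}) = 1
G(5): splits (0,4):0^1=1 (1,3):1^3=2 (2,2):2^2=0 (0,3):0^3=3 (1,2):1^2=3 -> mex({0, 1, 2, 3}) = 4
G(6) = mex({0, 1, 2, 4}) = 3
G(7) = mex({0, 1, 3, 4, 5}) = 2
G(8) = mex({0, 2, 3, 5, 6}) = 1
G(9) = mex({0, 1, 2, 3, 6, 7}) = 4
G(10) = mex({0, 1, 3, 4, 5, 7}) = 2
G(11) = mex({0, 1, 2, 3, 4, 5}) = 6
G(12) = mex({0, 1, 2, 3, 5, 6, 7}) = 4
G(13) = mex({0, 2, 3, 4, 6, 7}) = 1
G(14) = mex({0, 1, 4, 5, 6, 7}) = 2
G(15) = mex({0, 1, 2, 3, 4, 5, 6}) = 7
G(16) = mex({0, 2, 3, 5, 6, 7}) = 1
G(17) = mex({0, 1, 2, 3, 5, 6, 7}) = 4
G(18) = mex({0, 1, 2, 4, 5, 6}) = 3
G(19) = mex({0, 1, 3, 4, 5, 7}) = 2
G(20) = mex({0, 2, 3, 4, 5, 6, 7}) = 1
G(21) = mex({0, 1, 2, 3, 5, 6, 7}) = 4
G(22) = mex({0, 1, 2, 3, 4, 5, 7}) = 6
G(23) = mex({0, 1, 2, 3, 4, 5, 6}) = 7
G(24) = mex({0, 1, 2, 3, 5, 6, 7}) = 4
G(25) = mex({0, 2, 3, 4, 6, 7}) = 1
G(26) = mex({0, 1, 3, 4, 5, 6, 7}) = 2
G(27) = mex({0, 1, 2, 3, 4, 5, 6, 7}) = 8
G(28) = mex({0, 1, 2, 3, 4, 6, 7, 8}) = 5
G(29) = mex({0, 1, 2, 3, 5, 6, 7, 8, 9}) = 4
G(30) = mex({0, 1, 2, 3, 4, 5, 6, 9, 10}) = 7
G(31) = mex({0, 1, 3, 4, 5, 7, 10, 11}) = 2
G(32) = mex({0, 2, 3, 4, 5, 6, 7, 9, 11}) = 1
G(33) = mex({0, 1, 2, 3, 4, 5, 6, 7, 9, 12}) = 8
G(34) = mex({0, 1, 2, 3, 4, 5, 7, 8, 11, 12}) = 6
G(35) = mex({0, 1, 2, 3, 4, 5, 6, 8, 9, 10, 11}) = 7
G(36) = mex({0, 1, 2, 3, 5, 6, 7, 9, 10}) = 4
G(37) = mex({0, 2, 3, 4, 6, 7, 9, 10, 11, 12}) = 1
G(38) = mex({0, 1, 3, 4, 5, 6, 7, 9, 10, 11, 12}) = 2
G(39) = mex({0, 1, 2, 4, 5, 6, 7, 9, 10, 12, 14}) = 3
G(40) = mex({0, 2, 3, 4, 6, 7, 11, 12, 14}) = 1
Therefore G(40) = 1.

1


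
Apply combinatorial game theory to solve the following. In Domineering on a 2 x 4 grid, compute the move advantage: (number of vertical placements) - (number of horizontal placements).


Board is 2 x 4 (rows x cols).
Left (vertical) placements: (rows-1) * cols = 1 * 4 = 4
Right (horizontal) placements: rows * (cols-1) = 2 * 3 = 6
Advantage = Left - Right = 4 - 6 = -2

-2


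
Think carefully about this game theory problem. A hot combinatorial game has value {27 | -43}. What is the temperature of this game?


The game is {27 | -43}, a switch {a | b} with numbers a > b.
Cooling {a | b} by t gives {a - t | b + t}, which stops being hot when a - t = b + t, i.e. at t = (a - b)/2. So the temperature of a switch is (a - b)/2.
Temperature = (Left option - Right option) / 2
= (27 - (-43)) / 2
= 70 / 2
= 35

35


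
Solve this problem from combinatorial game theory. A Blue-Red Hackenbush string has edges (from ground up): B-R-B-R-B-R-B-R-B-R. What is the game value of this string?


Edges (from ground): B-R-B-R-B-R-B-R-B-R
By Berlekamp's sign-expansion rule, a Blue-Red Hackenbush stalk has the value of the surreal number whose sign sequence is the edge sequence with B -> + and R -> -.
Sign sequence: +-+-+-+-+-
Trace the sign expansion in the surreal number tree, starting from 0:
Edge 1: B (sign +) -> bounds (0, +inf), value = 1
Edge 2: R (sign -) -> bounds (0, 1), value = 1/2
Edge 3: B (sign +) -> bounds (1/2, 1), value = 3/4
Edge 4: R (sign -) -> bounds (1/2, 3/4), value = 5/8
Edge 5: B (sign +) -> bounds (5/8, 3/4), value = 11/16
Edge 6: R (sign -) -> bounds (5/8, 11/16), value = 21/32
Edge 7: B (sign +) -> bounds (21/32, 11/16), value = 43/64
Edge 8: R (sign -) -> bounds (21/32, 43/64), value = 85/128
Edge 9: B (sign +) -> bounds (85/128, 43/64), value = 171/256
Edge 10: R (sign -) -> bounds (85/128, 171/256), value = 341/512
Game value = 341/512

341/512
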